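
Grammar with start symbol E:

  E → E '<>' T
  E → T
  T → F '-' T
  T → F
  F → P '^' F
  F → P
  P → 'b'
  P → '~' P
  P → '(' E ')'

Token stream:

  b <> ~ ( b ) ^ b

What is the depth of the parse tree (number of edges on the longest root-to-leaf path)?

9

[E [E [T [F [P b]]]] <> [T [F [P ~ [P ( [E [T [F [P b]]]] )]] ^ [F [P b]]]]]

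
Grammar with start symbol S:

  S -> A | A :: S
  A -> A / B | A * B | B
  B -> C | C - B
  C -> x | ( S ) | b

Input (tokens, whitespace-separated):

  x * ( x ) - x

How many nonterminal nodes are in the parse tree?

[S [A [A [B [C x]]] * [B [C ( [S [A [B [C x]]]] )] - [B [C x]]]]]

13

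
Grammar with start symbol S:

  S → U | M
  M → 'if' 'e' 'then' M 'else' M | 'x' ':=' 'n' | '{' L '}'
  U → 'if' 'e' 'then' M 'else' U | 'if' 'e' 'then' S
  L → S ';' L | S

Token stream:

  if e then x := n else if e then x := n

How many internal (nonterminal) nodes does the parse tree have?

6

[S [U if e then [M x := n] else [U if e then [S [M x := n]]]]]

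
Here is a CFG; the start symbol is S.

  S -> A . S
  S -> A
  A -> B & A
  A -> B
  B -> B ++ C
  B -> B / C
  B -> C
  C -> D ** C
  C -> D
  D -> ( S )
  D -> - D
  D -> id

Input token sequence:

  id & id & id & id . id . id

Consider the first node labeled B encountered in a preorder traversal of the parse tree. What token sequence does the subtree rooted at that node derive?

[S [A [B [C [D id]]] & [A [B [C [D id]]] & [A [B [C [D id]]] & [A [B [C [D id]]]]]]] . [S [A [B [C [D id]]]] . [S [A [B [C [D id]]]]]]]

id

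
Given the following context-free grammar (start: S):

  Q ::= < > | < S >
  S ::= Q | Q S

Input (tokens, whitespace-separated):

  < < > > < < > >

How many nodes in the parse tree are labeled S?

[S [Q < [S [Q < >]] >] [S [Q < [S [Q < >]] >]]]

4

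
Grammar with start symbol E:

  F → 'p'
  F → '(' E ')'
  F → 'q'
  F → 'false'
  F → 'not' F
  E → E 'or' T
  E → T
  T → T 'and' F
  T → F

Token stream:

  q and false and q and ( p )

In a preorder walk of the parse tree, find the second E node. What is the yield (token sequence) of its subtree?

[E [T [T [T [T [F q]] and [F false]] and [F q]] and [F ( [E [T [F p]]] )]]]

p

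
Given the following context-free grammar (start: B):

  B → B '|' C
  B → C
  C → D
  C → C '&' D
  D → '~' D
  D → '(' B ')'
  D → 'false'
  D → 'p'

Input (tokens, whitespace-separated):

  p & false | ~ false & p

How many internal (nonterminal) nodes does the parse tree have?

11

[B [B [C [C [D p]] & [D false]]] | [C [C [D ~ [D false]]] & [D p]]]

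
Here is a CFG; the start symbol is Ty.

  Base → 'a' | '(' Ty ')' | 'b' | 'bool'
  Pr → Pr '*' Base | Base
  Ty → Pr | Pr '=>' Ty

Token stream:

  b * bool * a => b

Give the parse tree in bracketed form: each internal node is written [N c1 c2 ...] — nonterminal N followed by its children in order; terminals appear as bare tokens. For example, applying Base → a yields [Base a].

[Ty [Pr [Pr [Pr [Base b]] * [Base bool]] * [Base a]] => [Ty [Pr [Base b]]]]

Ty
Pr => Ty
Pr * Base => Ty
Pr * Base * Base => Ty
Base * Base * Base => Ty
b * Base * Base => Ty
b * bool * Base => Ty
b * bool * a => Ty
b * bool * a => Pr
b * bool * a => Base
b * bool * a => b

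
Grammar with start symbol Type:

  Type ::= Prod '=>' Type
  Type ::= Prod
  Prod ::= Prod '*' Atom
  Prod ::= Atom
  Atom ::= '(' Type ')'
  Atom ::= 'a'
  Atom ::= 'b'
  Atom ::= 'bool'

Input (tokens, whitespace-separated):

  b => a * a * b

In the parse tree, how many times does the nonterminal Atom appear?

4

[Type [Prod [Atom b]] => [Type [Prod [Prod [Prod [Atom a]] * [Atom a]] * [Atom b]]]]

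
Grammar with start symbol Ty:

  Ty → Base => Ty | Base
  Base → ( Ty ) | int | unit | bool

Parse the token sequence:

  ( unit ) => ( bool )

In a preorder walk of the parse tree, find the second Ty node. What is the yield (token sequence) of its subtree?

[Ty [Base ( [Ty [Base unit]] )] => [Ty [Base ( [Ty [Base bool]] )]]]

unit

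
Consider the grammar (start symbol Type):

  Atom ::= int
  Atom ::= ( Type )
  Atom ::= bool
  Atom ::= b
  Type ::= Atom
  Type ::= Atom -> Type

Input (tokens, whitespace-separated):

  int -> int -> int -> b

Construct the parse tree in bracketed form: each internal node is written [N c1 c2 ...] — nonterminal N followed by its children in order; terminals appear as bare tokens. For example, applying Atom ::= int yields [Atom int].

[Type [Atom int] -> [Type [Atom int] -> [Type [Atom int] -> [Type [Atom b]]]]]

Type
Atom -> Type
int -> Type
int -> Atom -> Type
int -> int -> Type
int -> int -> Atom -> Type
int -> int -> int -> Type
int -> int -> int -> Atom
int -> int -> int -> b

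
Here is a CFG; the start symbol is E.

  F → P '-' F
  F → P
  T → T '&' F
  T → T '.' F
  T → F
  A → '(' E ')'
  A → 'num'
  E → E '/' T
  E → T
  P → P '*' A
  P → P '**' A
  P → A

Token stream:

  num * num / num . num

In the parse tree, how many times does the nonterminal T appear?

[E [E [T [F [P [P [A num]] * [A num]]]]] / [T [T [F [P [A num]]]] . [F [P [A num]]]]]

3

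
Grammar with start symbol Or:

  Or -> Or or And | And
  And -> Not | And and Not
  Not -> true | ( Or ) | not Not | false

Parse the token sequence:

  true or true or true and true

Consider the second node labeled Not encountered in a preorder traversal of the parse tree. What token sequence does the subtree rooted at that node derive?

true

[Or [Or [Or [And [Not true]]] or [And [Not true]]] or [And [And [Not true]] and [Not true]]]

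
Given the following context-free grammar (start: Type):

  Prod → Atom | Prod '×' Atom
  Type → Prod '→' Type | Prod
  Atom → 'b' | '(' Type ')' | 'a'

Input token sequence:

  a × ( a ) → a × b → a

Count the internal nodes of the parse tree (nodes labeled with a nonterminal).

[Type [Prod [Prod [Atom a]] × [Atom ( [Type [Prod [Atom a]]] )]] → [Type [Prod [Prod [Atom a]] × [Atom b]] → [Type [Prod [Atom a]]]]]

16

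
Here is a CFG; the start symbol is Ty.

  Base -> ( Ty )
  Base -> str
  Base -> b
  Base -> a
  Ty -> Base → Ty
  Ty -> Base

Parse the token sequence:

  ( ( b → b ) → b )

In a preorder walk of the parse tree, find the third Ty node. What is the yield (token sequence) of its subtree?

b → b

[Ty [Base ( [Ty [Base ( [Ty [Base b] → [Ty [Base b]]] )] → [Ty [Base b]]] )]]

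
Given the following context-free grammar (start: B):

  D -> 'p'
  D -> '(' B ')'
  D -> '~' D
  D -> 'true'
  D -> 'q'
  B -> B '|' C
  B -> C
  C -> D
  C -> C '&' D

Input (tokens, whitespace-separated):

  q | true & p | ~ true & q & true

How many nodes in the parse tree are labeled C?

[B [B [B [C [D q]]] | [C [C [D true]] & [D p]]] | [C [C [C [D ~ [D true]]] & [D q]] & [D true]]]

6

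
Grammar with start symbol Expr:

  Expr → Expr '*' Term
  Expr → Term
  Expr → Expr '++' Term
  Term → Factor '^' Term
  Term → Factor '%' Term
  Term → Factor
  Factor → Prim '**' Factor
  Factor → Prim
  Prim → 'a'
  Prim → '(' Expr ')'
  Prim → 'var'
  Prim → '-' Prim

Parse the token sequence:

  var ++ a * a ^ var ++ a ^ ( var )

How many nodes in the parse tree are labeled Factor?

7

[Expr [Expr [Expr [Expr [Term [Factor [Prim var]]]] ++ [Term [Factor [Prim a]]]] * [Term [Factor [Prim a]] ^ [Term [Factor [Prim var]]]]] ++ [Term [Factor [Prim a]] ^ [Term [Factor [Prim ( [Expr [Term [Factor [Prim var]]]] )]]]]]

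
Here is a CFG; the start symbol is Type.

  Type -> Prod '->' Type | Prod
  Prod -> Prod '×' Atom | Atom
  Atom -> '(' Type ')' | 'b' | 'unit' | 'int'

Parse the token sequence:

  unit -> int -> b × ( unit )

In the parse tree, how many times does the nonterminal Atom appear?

5

[Type [Prod [Atom unit]] -> [Type [Prod [Atom int]] -> [Type [Prod [Prod [Atom b]] × [Atom ( [Type [Prod [Atom unit]]] )]]]]]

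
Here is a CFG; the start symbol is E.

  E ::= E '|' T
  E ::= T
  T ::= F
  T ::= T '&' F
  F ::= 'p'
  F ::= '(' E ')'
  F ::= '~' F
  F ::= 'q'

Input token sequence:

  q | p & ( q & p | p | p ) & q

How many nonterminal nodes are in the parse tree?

21

[E [E [T [F q]]] | [T [T [T [F p]] & [F ( [E [E [E [T [T [F q]] & [F p]]] | [T [F p]]] | [T [F p]]] )]] & [F q]]]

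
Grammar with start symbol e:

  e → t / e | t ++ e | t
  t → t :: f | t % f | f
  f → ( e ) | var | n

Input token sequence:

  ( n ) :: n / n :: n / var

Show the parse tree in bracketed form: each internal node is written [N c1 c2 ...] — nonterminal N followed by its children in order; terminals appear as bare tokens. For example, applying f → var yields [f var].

[e [t [t [f ( [e [t [f n]]] )]] :: [f n]] / [e [t [t [f n]] :: [f n]] / [e [t [f var]]]]]

e
t / e
t :: f / e
f :: f / e
( e ) :: f / e
( t ) :: f / e
( f ) :: f / e
( n ) :: f / e
( n ) :: n / e
( n ) :: n / t / e
( n ) :: n / t :: f / e
( n ) :: n / f :: f / e
( n ) :: n / n :: f / e
( n ) :: n / n :: n / e
( n ) :: n / n :: n / t
( n ) :: n / n :: n / f
( n ) :: n / n :: n / var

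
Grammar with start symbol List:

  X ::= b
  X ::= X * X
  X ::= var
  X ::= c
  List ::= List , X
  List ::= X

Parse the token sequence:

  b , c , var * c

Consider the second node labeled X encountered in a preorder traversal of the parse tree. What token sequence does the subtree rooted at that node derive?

[List [List [List [X b]] , [X c]] , [X [X var] * [X c]]]

c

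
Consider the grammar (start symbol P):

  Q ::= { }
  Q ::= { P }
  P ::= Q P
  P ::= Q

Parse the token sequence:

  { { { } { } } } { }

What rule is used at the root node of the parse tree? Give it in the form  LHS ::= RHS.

[P [Q { [P [Q { [P [Q { }] [P [Q { }]]] }]] }] [P [Q { }]]]

P ::= Q P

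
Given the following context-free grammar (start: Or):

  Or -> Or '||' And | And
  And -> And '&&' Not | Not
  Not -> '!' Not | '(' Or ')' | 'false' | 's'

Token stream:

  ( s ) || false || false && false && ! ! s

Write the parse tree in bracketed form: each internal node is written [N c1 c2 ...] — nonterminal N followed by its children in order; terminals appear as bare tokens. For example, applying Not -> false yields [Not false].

Or
Or || And
Or || And || And
And || And || And
Not || And || And
( Or ) || And || And
( And ) || And || And
( Not ) || And || And
( s ) || And || And
( s ) || Not || And
( s ) || false || And
( s ) || false || And && Not
( s ) || false || And && Not && Not
( s ) || false || Not && Not && Not
( s ) || false || false && Not && Not
( s ) || false || false && false && Not
( s ) || false || false && false && ! Not
( s ) || false || false && false && ! ! Not
( s ) || false || false && false && ! ! s

[Or [Or [Or [And [Not ( [Or [And [Not s]]] )]]] || [And [Not false]]] || [And [And [And [Not false]] && [Not false]] && [Not ! [Not ! [Not s]]]]]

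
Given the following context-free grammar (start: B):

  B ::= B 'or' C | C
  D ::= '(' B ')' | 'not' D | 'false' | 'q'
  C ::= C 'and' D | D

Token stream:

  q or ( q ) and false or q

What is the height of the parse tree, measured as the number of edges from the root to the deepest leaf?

[B [B [B [C [D q]]] or [C [C [D ( [B [C [D q]]] )]] and [D false]]] or [C [D q]]]

8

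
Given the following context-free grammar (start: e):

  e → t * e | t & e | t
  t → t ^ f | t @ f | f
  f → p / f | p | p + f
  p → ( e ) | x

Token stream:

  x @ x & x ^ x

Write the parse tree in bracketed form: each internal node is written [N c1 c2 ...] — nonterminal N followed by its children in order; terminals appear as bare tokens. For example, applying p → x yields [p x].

e
t & e
t @ f & e
f @ f & e
p @ f & e
x @ f & e
x @ p & e
x @ x & e
x @ x & t
x @ x & t ^ f
x @ x & f ^ f
x @ x & p ^ f
x @ x & x ^ f
x @ x & x ^ p
x @ x & x ^ x

[e [t [t [f [p x]]] @ [f [p x]]] & [e [t [t [f [p x]]] ^ [f [p x]]]]]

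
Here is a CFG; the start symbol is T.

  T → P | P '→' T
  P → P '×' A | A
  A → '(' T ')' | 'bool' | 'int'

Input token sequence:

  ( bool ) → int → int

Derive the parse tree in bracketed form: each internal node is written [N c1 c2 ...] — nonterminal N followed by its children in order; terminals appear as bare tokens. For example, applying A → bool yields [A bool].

[T [P [A ( [T [P [A bool]]] )]] → [T [P [A int]] → [T [P [A int]]]]]

T
P → T
A → T
( T ) → T
( P ) → T
( A ) → T
( bool ) → T
( bool ) → P → T
( bool ) → A → T
( bool ) → int → T
( bool ) → int → P
( bool ) → int → A
( bool ) → int → int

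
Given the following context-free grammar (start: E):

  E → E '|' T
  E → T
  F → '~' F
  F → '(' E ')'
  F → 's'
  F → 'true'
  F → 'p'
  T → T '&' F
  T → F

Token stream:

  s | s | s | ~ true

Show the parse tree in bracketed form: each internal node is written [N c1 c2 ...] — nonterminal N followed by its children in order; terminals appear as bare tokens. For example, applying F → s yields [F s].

E
E | T
E | T | T
E | T | T | T
T | T | T | T
F | T | T | T
s | T | T | T
s | F | T | T
s | s | T | T
s | s | F | T
s | s | s | T
s | s | s | F
s | s | s | ~ F
s | s | s | ~ true

[E [E [E [E [T [F s]]] | [T [F s]]] | [T [F s]]] | [T [F ~ [F true]]]]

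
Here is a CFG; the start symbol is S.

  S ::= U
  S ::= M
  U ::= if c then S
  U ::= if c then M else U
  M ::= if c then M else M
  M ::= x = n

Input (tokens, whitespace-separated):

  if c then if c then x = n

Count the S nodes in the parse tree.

[S [U if c then [S [U if c then [S [M x = n]]]]]]

3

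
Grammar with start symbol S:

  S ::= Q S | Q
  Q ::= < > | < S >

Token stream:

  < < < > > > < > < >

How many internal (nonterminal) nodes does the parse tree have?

10

[S [Q < [S [Q < [S [Q < >]] >]] >] [S [Q < >] [S [Q < >]]]]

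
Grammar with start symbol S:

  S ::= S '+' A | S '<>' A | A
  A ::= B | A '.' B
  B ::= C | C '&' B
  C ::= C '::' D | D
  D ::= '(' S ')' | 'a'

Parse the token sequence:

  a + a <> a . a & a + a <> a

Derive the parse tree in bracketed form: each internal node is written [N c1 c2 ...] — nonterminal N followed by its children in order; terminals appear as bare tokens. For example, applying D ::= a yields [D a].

[S [S [S [S [S [A [B [C [D a]]]]] + [A [B [C [D a]]]]] <> [A [A [B [C [D a]]]] . [B [C [D a]] & [B [C [D a]]]]]] + [A [B [C [D a]]]]] <> [A [B [C [D a]]]]]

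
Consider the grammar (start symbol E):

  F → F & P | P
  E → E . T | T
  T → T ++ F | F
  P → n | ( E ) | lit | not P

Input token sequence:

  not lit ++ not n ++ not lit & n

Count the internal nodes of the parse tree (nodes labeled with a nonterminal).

[E [T [T [T [F [P not [P lit]]]] ++ [F [P not [P n]]]] ++ [F [F [P not [P lit]]] & [P n]]]]

15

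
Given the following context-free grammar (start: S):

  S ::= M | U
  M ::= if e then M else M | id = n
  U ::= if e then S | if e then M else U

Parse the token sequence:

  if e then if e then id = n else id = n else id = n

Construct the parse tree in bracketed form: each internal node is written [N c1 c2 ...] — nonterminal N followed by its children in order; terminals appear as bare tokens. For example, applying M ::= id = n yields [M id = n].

S
M
if e then M else M
if e then if e then M else M else M
if e then if e then id = n else M else M
if e then if e then id = n else id = n else M
if e then if e then id = n else id = n else id = n

[S [M if e then [M if e then [M id = n] else [M id = n]] else [M id = n]]]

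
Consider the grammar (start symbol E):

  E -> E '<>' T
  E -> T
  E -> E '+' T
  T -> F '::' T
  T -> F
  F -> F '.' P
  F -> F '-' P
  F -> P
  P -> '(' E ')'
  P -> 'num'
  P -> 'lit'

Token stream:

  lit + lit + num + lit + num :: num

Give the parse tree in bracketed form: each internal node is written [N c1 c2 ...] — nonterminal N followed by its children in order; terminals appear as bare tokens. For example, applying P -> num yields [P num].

E
E + T
E + T + T
E + T + T + T
E + T + T + T + T
T + T + T + T + T
F + T + T + T + T
P + T + T + T + T
lit + T + T + T + T
lit + F + T + T + T
lit + P + T + T + T
lit + lit + T + T + T
lit + lit + F + T + T
lit + lit + P + T + T
lit + lit + num + T + T
lit + lit + num + F + T
lit + lit + num + P + T
lit + lit + num + lit + T
lit + lit + num + lit + F :: T
lit + lit + num + lit + P :: T
lit + lit + num + lit + num :: T
lit + lit + num + lit + num :: F
lit + lit + num + lit + num :: P
lit + lit + num + lit + num :: num

[E [E [E [E [E [T [F [P lit]]]] + [T [F [P lit]]]] + [T [F [P num]]]] + [T [F [P lit]]]] + [T [F [P num]] :: [T [F [P num]]]]]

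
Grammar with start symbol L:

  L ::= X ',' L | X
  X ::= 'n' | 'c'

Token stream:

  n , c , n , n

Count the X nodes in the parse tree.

[L [X n] , [L [X c] , [L [X n] , [L [X n]]]]]

4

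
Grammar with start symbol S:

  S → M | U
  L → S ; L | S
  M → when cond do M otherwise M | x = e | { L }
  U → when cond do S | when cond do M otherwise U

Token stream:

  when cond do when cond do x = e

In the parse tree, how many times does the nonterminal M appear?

[S [U when cond do [S [U when cond do [S [M x = e]]]]]]

1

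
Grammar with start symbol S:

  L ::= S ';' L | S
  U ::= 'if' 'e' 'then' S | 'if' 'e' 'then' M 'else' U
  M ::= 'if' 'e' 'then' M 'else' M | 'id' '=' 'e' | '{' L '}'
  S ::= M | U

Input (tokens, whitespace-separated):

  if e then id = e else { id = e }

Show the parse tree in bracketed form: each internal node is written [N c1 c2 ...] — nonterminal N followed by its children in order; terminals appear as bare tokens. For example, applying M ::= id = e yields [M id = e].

S
M
if e then M else M
if e then id = e else M
if e then id = e else { L }
if e then id = e else { S }
if e then id = e else { M }
if e then id = e else { id = e }

[S [M if e then [M id = e] else [M { [L [S [M id = e]]] }]]]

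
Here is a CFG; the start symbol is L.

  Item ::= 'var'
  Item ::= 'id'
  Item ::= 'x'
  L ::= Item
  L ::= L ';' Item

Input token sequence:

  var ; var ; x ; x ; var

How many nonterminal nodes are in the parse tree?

[L [L [L [L [L [Item var]] ; [Item var]] ; [Item x]] ; [Item x]] ; [Item var]]

10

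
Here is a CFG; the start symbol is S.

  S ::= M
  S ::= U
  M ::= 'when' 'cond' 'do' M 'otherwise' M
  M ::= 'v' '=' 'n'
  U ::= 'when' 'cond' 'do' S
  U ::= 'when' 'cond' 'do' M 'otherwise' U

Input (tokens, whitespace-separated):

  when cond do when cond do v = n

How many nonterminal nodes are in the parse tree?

6

[S [U when cond do [S [U when cond do [S [M v = n]]]]]]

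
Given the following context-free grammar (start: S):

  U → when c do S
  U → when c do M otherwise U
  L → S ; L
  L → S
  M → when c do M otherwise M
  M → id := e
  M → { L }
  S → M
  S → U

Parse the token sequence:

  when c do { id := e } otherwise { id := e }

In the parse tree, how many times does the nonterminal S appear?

3

[S [M when c do [M { [L [S [M id := e]]] }] otherwise [M { [L [S [M id := e]]] }]]]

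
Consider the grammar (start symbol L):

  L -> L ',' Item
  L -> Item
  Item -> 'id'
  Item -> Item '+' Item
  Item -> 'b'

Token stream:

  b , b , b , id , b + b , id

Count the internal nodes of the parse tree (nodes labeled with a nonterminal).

[L [L [L [L [L [L [Item b]] , [Item b]] , [Item b]] , [Item id]] , [Item [Item b] + [Item b]]] , [Item id]]

14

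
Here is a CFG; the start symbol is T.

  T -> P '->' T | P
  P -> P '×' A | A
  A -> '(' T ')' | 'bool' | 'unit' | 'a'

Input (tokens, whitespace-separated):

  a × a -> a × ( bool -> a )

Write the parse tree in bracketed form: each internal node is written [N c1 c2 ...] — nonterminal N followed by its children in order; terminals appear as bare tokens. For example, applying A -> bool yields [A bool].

T
P -> T
P × A -> T
A × A -> T
a × A -> T
a × a -> T
a × a -> P
a × a -> P × A
a × a -> A × A
a × a -> a × A
a × a -> a × ( T )
a × a -> a × ( P -> T )
a × a -> a × ( A -> T )
a × a -> a × ( bool -> T )
a × a -> a × ( bool -> P )
a × a -> a × ( bool -> A )
a × a -> a × ( bool -> a )

[T [P [P [A a]] × [A a]] -> [T [P [P [A a]] × [A ( [T [P [A bool]] -> [T [P [A a]]]] )]]]]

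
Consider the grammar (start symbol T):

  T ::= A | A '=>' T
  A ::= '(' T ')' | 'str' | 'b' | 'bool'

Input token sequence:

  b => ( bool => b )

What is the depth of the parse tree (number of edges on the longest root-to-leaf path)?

[T [A b] => [T [A ( [T [A bool] => [T [A b]]] )]]]

6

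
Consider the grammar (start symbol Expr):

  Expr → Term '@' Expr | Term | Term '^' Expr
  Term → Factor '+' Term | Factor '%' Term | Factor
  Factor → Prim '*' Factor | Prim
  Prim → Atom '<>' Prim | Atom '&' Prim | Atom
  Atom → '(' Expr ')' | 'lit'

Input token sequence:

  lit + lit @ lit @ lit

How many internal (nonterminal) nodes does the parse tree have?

19

[Expr [Term [Factor [Prim [Atom lit]]] + [Term [Factor [Prim [Atom lit]]]]] @ [Expr [Term [Factor [Prim [Atom lit]]]] @ [Expr [Term [Factor [Prim [Atom lit]]]]]]]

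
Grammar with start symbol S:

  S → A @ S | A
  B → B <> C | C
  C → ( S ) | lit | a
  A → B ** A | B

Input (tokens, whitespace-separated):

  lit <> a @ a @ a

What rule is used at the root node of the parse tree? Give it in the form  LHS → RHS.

[S [A [B [B [C lit]] <> [C a]]] @ [S [A [B [C a]]] @ [S [A [B [C a]]]]]]

S → A @ S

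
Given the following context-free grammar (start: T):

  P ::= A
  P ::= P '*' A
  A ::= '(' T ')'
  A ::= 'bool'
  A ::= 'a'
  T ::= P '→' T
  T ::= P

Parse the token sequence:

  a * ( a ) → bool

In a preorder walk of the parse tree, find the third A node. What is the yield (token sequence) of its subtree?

a

[T [P [P [A a]] * [A ( [T [P [A a]]] )]] → [T [P [A bool]]]]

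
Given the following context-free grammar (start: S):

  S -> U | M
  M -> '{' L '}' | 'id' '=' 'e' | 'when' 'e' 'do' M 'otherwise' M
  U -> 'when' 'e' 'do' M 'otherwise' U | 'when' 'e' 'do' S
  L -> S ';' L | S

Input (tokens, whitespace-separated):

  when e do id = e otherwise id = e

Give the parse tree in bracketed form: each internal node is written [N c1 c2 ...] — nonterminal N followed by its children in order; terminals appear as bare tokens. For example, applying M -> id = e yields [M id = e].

[S [M when e do [M id = e] otherwise [M id = e]]]

S
M
when e do M otherwise M
when e do id = e otherwise M
when e do id = e otherwise id = e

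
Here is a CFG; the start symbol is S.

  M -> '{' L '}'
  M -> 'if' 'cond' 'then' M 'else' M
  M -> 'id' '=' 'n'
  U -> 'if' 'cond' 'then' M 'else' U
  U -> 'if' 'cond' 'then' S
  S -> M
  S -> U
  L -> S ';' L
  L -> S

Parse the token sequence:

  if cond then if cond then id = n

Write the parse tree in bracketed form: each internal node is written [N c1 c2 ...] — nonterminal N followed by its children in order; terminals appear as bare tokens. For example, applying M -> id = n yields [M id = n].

S
U
if cond then S
if cond then U
if cond then if cond then S
if cond then if cond then M
if cond then if cond then id = n

[S [U if cond then [S [U if cond then [S [M id = n]]]]]]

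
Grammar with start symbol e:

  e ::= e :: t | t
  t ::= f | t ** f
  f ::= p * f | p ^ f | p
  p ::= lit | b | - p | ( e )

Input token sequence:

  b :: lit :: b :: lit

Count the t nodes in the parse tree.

[e [e [e [e [t [f [p b]]]] :: [t [f [p lit]]]] :: [t [f [p b]]]] :: [t [f [p lit]]]]

4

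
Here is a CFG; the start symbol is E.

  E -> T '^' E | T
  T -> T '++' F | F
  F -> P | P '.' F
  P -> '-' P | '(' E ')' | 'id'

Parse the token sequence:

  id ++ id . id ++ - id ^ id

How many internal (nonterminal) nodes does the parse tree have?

[E [T [T [T [F [P id]]] ++ [F [P id] . [F [P id]]]] ++ [F [P - [P id]]]] ^ [E [T [F [P id]]]]]

17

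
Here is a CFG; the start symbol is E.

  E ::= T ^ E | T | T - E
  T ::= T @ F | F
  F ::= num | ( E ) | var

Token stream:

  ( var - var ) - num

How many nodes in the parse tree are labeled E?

[E [T [F ( [E [T [F var]] - [E [T [F var]]]] )]] - [E [T [F num]]]]

4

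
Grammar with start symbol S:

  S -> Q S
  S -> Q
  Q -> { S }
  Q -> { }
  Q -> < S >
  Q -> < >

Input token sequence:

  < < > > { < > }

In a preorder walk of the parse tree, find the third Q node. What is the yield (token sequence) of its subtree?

[S [Q < [S [Q < >]] >] [S [Q { [S [Q < >]] }]]]

{ < > }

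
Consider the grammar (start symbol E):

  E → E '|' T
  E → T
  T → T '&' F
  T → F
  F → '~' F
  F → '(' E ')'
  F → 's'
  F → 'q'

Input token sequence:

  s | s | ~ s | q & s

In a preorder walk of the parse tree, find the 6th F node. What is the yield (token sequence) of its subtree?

[E [E [E [E [T [F s]]] | [T [F s]]] | [T [F ~ [F s]]]] | [T [T [F q]] & [F s]]]

s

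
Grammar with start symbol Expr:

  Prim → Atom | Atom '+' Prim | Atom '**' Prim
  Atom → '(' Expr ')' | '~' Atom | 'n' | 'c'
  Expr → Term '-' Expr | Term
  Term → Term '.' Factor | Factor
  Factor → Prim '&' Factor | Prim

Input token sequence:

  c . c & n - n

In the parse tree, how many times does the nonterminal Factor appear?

4

[Expr [Term [Term [Factor [Prim [Atom c]]]] . [Factor [Prim [Atom c]] & [Factor [Prim [Atom n]]]]] - [Expr [Term [Factor [Prim [Atom n]]]]]]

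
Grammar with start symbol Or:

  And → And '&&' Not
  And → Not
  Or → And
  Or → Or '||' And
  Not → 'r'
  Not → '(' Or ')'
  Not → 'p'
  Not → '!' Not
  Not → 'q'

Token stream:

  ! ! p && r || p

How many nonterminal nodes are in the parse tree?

[Or [Or [And [And [Not ! [Not ! [Not p]]]] && [Not r]]] || [And [Not p]]]

10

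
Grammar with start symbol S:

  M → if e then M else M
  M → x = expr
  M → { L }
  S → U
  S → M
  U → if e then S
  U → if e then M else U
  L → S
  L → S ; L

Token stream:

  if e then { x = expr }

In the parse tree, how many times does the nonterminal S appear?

3

[S [U if e then [S [M { [L [S [M x = expr]]] }]]]]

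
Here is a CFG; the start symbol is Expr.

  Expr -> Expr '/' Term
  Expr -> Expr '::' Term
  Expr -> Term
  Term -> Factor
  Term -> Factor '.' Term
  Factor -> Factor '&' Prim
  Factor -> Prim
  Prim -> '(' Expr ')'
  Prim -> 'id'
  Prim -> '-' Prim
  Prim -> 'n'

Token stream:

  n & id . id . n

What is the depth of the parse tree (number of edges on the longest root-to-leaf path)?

6

[Expr [Term [Factor [Factor [Prim n]] & [Prim id]] . [Term [Factor [Prim id]] . [Term [Factor [Prim n]]]]]]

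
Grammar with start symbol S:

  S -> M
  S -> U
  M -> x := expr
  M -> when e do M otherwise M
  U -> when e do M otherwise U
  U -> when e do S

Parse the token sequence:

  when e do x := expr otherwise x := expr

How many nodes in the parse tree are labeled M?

[S [M when e do [M x := expr] otherwise [M x := expr]]]

3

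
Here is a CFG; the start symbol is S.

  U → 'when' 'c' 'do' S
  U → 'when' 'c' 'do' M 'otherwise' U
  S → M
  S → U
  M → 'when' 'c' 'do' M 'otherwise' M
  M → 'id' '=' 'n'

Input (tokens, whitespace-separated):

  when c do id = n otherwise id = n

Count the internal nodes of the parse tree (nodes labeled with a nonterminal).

[S [M when c do [M id = n] otherwise [M id = n]]]

4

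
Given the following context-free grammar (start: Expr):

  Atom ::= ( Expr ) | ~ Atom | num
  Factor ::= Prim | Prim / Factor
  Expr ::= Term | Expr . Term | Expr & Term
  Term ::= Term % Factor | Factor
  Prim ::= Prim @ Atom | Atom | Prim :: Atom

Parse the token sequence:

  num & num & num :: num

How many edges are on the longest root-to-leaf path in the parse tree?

[Expr [Expr [Expr [Term [Factor [Prim [Atom num]]]]] & [Term [Factor [Prim [Atom num]]]]] & [Term [Factor [Prim [Prim [Atom num]] :: [Atom num]]]]]

7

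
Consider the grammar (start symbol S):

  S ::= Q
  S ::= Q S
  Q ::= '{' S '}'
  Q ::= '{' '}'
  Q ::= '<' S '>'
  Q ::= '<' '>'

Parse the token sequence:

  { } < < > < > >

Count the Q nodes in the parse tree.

4

[S [Q { }] [S [Q < [S [Q < >] [S [Q < >]]] >]]]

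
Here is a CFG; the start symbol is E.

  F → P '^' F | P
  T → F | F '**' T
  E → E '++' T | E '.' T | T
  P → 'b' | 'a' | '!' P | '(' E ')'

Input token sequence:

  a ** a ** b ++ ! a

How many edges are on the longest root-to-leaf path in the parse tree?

7

[E [E [T [F [P a]] ** [T [F [P a]] ** [T [F [P b]]]]]] ++ [T [F [P ! [P a]]]]]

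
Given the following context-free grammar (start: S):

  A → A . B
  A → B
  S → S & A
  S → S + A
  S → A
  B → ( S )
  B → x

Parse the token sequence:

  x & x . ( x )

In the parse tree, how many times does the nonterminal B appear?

[S [S [A [B x]]] & [A [A [B x]] . [B ( [S [A [B x]]] )]]]

4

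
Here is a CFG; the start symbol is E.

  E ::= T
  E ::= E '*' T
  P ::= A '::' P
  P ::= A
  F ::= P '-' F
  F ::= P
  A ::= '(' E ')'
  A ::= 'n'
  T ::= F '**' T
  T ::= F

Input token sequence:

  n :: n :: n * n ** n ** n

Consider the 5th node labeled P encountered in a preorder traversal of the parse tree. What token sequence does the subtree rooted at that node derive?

[E [E [T [F [P [A n] :: [P [A n] :: [P [A n]]]]]]] * [T [F [P [A n]]] ** [T [F [P [A n]]] ** [T [F [P [A n]]]]]]]

n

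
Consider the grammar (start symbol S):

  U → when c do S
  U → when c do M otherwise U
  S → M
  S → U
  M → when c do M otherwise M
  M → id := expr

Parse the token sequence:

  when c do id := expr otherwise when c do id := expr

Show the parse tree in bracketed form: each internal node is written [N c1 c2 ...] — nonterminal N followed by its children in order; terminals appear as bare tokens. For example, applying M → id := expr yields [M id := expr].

S
U
when c do M otherwise U
when c do id := expr otherwise U
when c do id := expr otherwise when c do S
when c do id := expr otherwise when c do M
when c do id := expr otherwise when c do id := expr

[S [U when c do [M id := expr] otherwise [U when c do [S [M id := expr]]]]]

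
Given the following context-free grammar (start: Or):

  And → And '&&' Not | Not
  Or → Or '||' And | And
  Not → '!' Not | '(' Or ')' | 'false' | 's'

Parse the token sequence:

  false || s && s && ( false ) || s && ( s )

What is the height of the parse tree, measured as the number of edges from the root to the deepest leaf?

7

[Or [Or [Or [And [Not false]]] || [And [And [And [Not s]] && [Not s]] && [Not ( [Or [And [Not false]]] )]]] || [And [And [Not s]] && [Not ( [Or [And [Not s]]] )]]]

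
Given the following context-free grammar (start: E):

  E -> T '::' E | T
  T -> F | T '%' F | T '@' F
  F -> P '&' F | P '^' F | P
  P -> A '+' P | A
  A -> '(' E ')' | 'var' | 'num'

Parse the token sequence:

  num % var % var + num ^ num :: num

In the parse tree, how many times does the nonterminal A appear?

[E [T [T [T [F [P [A num]]]] % [F [P [A var]]]] % [F [P [A var] + [P [A num]]] ^ [F [P [A num]]]]] :: [E [T [F [P [A num]]]]]]

6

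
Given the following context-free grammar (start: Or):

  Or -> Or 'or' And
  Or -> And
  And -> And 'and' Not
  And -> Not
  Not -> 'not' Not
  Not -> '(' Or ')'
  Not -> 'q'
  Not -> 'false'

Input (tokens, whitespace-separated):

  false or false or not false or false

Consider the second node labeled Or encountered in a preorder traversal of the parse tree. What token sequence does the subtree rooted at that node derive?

false or false or not false

[Or [Or [Or [Or [And [Not false]]] or [And [Not false]]] or [And [Not not [Not false]]]] or [And [Not false]]]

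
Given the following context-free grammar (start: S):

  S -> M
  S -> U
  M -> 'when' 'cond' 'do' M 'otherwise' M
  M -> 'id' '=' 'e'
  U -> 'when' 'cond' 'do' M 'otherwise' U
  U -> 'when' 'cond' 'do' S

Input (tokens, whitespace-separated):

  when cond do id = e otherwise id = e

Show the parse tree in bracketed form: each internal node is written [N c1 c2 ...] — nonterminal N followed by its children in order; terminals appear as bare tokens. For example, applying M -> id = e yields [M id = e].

[S [M when cond do [M id = e] otherwise [M id = e]]]

S
M
when cond do M otherwise M
when cond do id = e otherwise M
when cond do id = e otherwise id = e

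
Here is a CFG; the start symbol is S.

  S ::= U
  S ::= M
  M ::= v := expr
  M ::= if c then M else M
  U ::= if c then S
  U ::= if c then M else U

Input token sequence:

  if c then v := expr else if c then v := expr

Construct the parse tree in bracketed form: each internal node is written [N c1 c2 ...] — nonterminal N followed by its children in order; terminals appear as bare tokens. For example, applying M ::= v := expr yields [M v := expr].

[S [U if c then [M v := expr] else [U if c then [S [M v := expr]]]]]

S
U
if c then M else U
if c then v := expr else U
if c then v := expr else if c then S
if c then v := expr else if c then M
if c then v := expr else if c then v := expr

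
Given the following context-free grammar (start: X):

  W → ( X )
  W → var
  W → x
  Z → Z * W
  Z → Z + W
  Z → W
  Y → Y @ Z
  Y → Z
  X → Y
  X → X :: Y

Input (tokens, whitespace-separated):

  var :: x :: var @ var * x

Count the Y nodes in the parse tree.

[X [X [X [Y [Z [W var]]]] :: [Y [Z [W x]]]] :: [Y [Y [Z [W var]]] @ [Z [Z [W var]] * [W x]]]]

4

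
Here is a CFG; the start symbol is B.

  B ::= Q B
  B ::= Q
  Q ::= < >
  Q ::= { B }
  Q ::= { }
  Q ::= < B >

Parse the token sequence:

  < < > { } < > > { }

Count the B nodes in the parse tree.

5

[B [Q < [B [Q < >] [B [Q { }] [B [Q < >]]]] >] [B [Q { }]]]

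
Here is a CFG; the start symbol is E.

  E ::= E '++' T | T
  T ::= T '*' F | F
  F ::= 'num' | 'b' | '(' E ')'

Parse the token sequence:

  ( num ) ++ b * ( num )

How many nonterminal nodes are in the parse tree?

[E [E [T [F ( [E [T [F num]]] )]]] ++ [T [T [F b]] * [F ( [E [T [F num]]] )]]]

14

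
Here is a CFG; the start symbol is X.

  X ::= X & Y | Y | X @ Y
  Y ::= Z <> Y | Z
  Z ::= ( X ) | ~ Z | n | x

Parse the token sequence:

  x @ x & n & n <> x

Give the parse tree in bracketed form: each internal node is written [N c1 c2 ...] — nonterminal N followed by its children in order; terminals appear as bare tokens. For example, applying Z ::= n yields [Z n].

X
X & Y
X & Y & Y
X @ Y & Y & Y
Y @ Y & Y & Y
Z @ Y & Y & Y
x @ Y & Y & Y
x @ Z & Y & Y
x @ x & Y & Y
x @ x & Z & Y
x @ x & n & Y
x @ x & n & Z <> Y
x @ x & n & n <> Y
x @ x & n & n <> Z
x @ x & n & n <> x

[X [X [X [X [Y [Z x]]] @ [Y [Z x]]] & [Y [Z n]]] & [Y [Z n] <> [Y [Z x]]]]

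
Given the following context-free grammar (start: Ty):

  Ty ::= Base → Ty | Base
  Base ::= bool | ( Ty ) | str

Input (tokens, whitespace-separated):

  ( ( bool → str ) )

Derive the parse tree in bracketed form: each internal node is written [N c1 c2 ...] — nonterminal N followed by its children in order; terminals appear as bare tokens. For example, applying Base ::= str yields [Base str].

Ty
Base
( Ty )
( Base )
( ( Ty ) )
( ( Base → Ty ) )
( ( bool → Ty ) )
( ( bool → Base ) )
( ( bool → str ) )

[Ty [Base ( [Ty [Base ( [Ty [Base bool] → [Ty [Base str]]] )]] )]]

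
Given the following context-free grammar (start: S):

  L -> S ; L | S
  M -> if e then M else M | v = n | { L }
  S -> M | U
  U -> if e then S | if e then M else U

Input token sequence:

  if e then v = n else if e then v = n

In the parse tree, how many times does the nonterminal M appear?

2

[S [U if e then [M v = n] else [U if e then [S [M v = n]]]]]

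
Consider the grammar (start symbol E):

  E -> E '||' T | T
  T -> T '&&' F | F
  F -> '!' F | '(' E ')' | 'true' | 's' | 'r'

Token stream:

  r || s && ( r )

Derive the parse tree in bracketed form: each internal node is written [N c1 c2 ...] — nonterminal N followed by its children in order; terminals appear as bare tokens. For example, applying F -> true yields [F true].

E
E || T
T || T
F || T
r || T
r || T && F
r || F && F
r || s && F
r || s && ( E )
r || s && ( T )
r || s && ( F )
r || s && ( r )

[E [E [T [F r]]] || [T [T [F s]] && [F ( [E [T [F r]]] )]]]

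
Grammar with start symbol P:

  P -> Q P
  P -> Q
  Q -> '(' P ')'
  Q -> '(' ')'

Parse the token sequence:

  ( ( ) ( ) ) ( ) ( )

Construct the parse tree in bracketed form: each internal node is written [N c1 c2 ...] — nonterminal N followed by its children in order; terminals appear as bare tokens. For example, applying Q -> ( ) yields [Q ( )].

P
Q P
( P ) P
( Q P ) P
( ( ) P ) P
( ( ) Q ) P
( ( ) ( ) ) P
( ( ) ( ) ) Q P
( ( ) ( ) ) ( ) P
( ( ) ( ) ) ( ) Q
( ( ) ( ) ) ( ) ( )

[P [Q ( [P [Q ( )] [P [Q ( )]]] )] [P [Q ( )] [P [Q ( )]]]]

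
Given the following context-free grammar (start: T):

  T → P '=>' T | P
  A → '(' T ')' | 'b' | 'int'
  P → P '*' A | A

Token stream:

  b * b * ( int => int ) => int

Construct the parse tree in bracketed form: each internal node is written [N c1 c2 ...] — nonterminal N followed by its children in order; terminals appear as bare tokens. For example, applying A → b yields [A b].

T
P => T
P * A => T
P * A * A => T
A * A * A => T
b * A * A => T
b * b * A => T
b * b * ( T ) => T
b * b * ( P => T ) => T
b * b * ( A => T ) => T
b * b * ( int => T ) => T
b * b * ( int => P ) => T
b * b * ( int => A ) => T
b * b * ( int => int ) => T
b * b * ( int => int ) => P
b * b * ( int => int ) => A
b * b * ( int => int ) => int

[T [P [P [P [A b]] * [A b]] * [A ( [T [P [A int]] => [T [P [A int]]]] )]] => [T [P [A int]]]]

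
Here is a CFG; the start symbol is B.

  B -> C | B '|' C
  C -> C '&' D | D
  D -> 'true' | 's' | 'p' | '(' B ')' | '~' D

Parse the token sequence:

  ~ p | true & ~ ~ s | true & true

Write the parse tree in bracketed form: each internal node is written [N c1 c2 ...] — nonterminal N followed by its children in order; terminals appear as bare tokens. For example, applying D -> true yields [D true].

B
B | C
B | C | C
C | C | C
D | C | C
~ D | C | C
~ p | C | C
~ p | C & D | C
~ p | D & D | C
~ p | true & D | C
~ p | true & ~ D | C
~ p | true & ~ ~ D | C
~ p | true & ~ ~ s | C
~ p | true & ~ ~ s | C & D
~ p | true & ~ ~ s | D & D
~ p | true & ~ ~ s | true & D
~ p | true & ~ ~ s | true & true

[B [B [B [C [D ~ [D p]]]] | [C [C [D true]] & [D ~ [D ~ [D s]]]]] | [C [C [D true]] & [D true]]]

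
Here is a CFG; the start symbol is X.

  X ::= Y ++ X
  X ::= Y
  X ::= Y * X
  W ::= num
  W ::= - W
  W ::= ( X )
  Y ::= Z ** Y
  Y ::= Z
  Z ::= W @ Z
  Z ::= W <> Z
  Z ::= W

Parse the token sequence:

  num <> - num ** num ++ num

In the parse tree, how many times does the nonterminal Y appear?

[X [Y [Z [W num] <> [Z [W - [W num]]]] ** [Y [Z [W num]]]] ++ [X [Y [Z [W num]]]]]

3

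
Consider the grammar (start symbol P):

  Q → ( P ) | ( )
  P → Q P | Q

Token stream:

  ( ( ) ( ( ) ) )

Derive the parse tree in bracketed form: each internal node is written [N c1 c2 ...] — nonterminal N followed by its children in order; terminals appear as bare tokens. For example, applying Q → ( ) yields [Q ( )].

[P [Q ( [P [Q ( )] [P [Q ( [P [Q ( )]] )]]] )]]

P
Q
( P )
( Q P )
( ( ) P )
( ( ) Q )
( ( ) ( P ) )
( ( ) ( Q ) )
( ( ) ( ( ) ) )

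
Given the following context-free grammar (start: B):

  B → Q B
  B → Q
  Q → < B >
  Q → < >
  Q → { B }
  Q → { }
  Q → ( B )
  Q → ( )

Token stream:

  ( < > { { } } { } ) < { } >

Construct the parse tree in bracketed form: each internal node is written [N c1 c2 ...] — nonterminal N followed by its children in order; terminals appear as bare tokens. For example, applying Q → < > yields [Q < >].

B
Q B
( B ) B
( Q B ) B
( < > B ) B
( < > Q B ) B
( < > { B } B ) B
( < > { Q } B ) B
( < > { { } } B ) B
( < > { { } } Q ) B
( < > { { } } { } ) B
( < > { { } } { } ) Q
( < > { { } } { } ) < B >
( < > { { } } { } ) < Q >
( < > { { } } { } ) < { } >

[B [Q ( [B [Q < >] [B [Q { [B [Q { }]] }] [B [Q { }]]]] )] [B [Q < [B [Q { }]] >]]]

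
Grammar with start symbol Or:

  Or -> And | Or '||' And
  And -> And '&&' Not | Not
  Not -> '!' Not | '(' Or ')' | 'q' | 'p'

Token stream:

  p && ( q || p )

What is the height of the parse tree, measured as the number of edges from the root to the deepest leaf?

[Or [And [And [Not p]] && [Not ( [Or [Or [And [Not q]]] || [And [Not p]]] )]]]

7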